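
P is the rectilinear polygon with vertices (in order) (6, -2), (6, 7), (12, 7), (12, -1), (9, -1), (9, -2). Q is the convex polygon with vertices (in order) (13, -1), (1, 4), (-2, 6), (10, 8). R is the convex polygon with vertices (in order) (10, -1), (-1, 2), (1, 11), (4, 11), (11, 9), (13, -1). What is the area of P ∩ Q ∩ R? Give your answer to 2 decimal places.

The intersection is the polygon with vertices (10.333,7), (12,2), (12,-0.583), (6,1.917), (6,7).
By the shoelace formula its area is 33.83.

33.83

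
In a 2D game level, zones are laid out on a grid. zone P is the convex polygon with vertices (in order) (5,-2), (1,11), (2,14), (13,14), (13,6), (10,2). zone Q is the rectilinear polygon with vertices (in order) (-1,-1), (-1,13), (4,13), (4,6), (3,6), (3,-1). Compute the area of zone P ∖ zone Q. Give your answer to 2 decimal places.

119.67

|zone P| = 136.5, |zone P∩zone Q| = 16.8333.
|zone P ∖ zone Q| = |zone P| − |zone P∩zone Q| = 136.5 − 16.8333 = 119.67.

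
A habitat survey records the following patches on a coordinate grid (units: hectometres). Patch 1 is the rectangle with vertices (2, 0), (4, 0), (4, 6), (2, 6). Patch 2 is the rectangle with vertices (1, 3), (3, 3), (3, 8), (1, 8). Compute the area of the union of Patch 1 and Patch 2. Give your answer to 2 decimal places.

19.00

By inclusion–exclusion:
Individual areas: |Patch 1| = 12, |Patch 2| = 10.
|Patch 1∩Patch 2|: x∈[2,3], y∈[3,6] → 1·3 = 3.
|Patch 1 ∪ Patch 2| = 22 − 3 = 19.00.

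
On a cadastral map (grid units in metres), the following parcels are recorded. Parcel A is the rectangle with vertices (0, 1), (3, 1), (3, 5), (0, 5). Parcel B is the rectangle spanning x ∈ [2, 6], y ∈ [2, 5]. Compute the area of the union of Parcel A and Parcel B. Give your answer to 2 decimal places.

21.00

By inclusion–exclusion:
Individual areas: |Parcel A| = 12, |Parcel B| = 12.
|Parcel A∩Parcel B|: x∈[2,3], y∈[2,5] → 1·3 = 3.
|Parcel A ∪ Parcel B| = 24 − 3 = 21.00.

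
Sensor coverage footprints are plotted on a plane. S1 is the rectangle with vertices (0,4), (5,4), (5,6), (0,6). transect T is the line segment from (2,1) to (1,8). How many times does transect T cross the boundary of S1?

2

The segment meets the boundary at (1.286,6), (1.571,4).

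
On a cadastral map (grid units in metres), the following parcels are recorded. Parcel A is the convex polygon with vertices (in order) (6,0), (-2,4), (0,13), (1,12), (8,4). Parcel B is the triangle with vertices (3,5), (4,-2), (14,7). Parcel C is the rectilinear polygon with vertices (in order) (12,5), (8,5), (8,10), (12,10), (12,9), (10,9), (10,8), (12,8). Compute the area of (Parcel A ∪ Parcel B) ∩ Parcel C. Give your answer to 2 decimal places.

The region (Parcel A ∪ Parcel B) ∩ Parcel C is the polygon with vertices (12,6.636), (12,5.2), (11.778,5), (8,5), (8,5.909).
By the shoelace formula its area is 5.07.

5.07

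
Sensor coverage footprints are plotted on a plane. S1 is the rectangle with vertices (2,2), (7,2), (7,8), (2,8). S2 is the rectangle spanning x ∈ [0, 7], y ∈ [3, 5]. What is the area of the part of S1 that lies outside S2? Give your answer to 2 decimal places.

|S1∩S2|: x∈[2,7], y∈[3,5] → 5·2 = 10.
|S1| = 30.
|S1 ∖ S2| = |S1| − |S1∩S2| = 30 − 10 = 20.00.

20.00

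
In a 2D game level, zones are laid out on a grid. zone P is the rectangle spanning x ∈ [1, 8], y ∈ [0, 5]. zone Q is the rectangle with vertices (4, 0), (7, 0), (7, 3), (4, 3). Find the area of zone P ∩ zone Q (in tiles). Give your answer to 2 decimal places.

|zone P∩zone Q|: x∈[4,7], y∈[0,3] → 3·3 = 9.

9.00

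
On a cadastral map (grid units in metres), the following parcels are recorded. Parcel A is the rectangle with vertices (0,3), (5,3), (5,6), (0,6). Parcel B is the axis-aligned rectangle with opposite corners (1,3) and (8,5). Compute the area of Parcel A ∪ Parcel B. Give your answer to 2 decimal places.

21.00

By inclusion–exclusion:
Individual areas: |Parcel A| = 15, |Parcel B| = 14.
|Parcel A∩Parcel B|: x∈[1,5], y∈[3,5] → 4·2 = 8.
|Parcel A ∪ Parcel B| = 29 − 8 = 21.00.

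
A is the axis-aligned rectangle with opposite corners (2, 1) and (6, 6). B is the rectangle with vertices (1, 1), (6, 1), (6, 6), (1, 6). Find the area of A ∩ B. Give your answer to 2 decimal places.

|A∩B|: x∈[2,6], y∈[1,6] → 4·5 = 20.

20.00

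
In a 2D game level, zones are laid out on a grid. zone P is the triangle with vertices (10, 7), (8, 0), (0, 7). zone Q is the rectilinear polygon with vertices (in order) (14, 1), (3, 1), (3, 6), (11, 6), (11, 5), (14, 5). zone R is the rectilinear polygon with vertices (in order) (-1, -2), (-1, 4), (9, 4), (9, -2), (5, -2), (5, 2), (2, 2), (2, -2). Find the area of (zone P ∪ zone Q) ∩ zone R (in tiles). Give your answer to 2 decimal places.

16.71

|zone P ∪ zone Q| = 63.5089.
|(zone P ∪ zone Q) ∩ zone R| = 16.71.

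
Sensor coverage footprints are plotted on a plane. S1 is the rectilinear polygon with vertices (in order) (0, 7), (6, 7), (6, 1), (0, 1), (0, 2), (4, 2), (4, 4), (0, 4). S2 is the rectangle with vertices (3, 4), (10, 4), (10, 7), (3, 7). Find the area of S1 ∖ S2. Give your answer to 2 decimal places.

19.00

|S1| = 28, |S1∩S2| = 9.
|S1 ∖ S2| = |S1| − |S1∩S2| = 28 − 9 = 19.00.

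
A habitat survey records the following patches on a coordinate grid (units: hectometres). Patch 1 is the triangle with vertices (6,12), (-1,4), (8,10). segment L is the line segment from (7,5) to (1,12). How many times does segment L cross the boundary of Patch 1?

The segment meets the boundary at (3.474,9.113), (4.636,7.758).

2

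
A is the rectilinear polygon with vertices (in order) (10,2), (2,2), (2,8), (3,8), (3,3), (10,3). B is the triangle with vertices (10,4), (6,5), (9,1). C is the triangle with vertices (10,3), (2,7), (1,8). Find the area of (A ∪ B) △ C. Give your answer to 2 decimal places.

|A ∪ B| = 17.875.
|(A ∪ B) ∩ C| = 0.7781.
|(A ∪ B) △ C| = 17.875 + 2 − 1.5561 = 18.32.

18.32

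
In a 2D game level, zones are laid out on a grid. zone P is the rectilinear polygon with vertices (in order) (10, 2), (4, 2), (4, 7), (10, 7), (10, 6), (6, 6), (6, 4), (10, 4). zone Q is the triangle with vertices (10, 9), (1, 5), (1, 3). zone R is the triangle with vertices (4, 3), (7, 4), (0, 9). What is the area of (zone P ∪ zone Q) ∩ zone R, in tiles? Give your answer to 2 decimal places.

6.28

The region (zone P ∪ zone Q) ∩ zone R is the polygon with vertices (4,5), (3.077,4.385), (2.286,5.571), (3.836,6.26), (6,4.714), (6,4), (7,4), (4,3).
By the shoelace formula its area is 6.28.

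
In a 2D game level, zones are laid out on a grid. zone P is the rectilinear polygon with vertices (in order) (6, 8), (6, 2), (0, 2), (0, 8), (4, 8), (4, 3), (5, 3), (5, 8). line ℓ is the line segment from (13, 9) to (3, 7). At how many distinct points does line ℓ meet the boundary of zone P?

The segment meets the boundary at (4,7.2), (5,7.4), (6,7.6).

3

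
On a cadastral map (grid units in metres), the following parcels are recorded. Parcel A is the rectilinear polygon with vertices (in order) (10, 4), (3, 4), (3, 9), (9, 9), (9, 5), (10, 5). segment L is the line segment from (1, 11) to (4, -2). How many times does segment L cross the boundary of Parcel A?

The segment lies entirely outside Parcel A and never meets its boundary.

0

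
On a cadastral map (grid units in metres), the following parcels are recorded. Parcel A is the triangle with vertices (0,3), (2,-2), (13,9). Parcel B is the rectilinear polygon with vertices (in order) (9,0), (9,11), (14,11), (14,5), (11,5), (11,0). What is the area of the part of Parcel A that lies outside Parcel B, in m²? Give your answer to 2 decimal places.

|Parcel A| = 38.5, |Parcel A∩Parcel B| = 4.3077.
|Parcel A ∖ Parcel B| = |Parcel A| − |Parcel A∩Parcel B| = 38.5 − 4.3077 = 34.19.

34.19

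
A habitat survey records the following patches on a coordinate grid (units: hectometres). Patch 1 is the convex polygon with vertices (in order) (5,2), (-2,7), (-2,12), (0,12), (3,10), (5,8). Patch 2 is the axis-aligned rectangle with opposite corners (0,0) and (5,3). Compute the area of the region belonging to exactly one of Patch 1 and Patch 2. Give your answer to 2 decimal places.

|Patch 1| = 43.5, |Patch 2| = 15, |Patch 1∩Patch 2| = 0.7.
|Patch 1 △ Patch 2| = |Patch 1| + |Patch 2| − 2·|Patch 1∩Patch 2| = 43.5 + 15 − 1.4 = 57.10.

57.10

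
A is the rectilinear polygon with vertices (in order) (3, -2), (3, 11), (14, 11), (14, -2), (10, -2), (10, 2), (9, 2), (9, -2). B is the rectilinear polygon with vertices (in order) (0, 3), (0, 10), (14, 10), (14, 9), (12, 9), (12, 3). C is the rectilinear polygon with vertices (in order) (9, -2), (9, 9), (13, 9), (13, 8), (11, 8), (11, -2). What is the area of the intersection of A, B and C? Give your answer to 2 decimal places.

13.00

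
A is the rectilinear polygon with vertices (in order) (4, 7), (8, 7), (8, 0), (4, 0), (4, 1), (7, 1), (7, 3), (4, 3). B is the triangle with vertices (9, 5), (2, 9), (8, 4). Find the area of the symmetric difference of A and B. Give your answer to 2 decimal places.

|A| = 22, |B| = 5.5, |A∩B| = 3.6143.
|A △ B| = |A| + |B| − 2·|A∩B| = 22 + 5.5 − 7.2286 = 20.27.

20.27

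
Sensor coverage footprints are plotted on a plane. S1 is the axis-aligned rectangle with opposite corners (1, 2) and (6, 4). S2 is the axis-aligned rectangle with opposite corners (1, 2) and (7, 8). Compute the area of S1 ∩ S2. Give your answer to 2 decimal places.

|S1∩S2|: x∈[1,6], y∈[2,4] → 5·2 = 10.

10.00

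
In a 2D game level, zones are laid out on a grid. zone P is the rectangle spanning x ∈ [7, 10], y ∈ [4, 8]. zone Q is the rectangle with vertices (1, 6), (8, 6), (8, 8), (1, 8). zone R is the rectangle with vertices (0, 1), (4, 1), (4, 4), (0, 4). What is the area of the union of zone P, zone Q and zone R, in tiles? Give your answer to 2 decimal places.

36.00

By inclusion–exclusion:
Individual areas: |zone P| = 12, |zone Q| = 14, |zone R| = 12.
|zone P∩zone Q|: x∈[7,8], y∈[6,8] → 1·2 = 2.
|zone P∩zone R| = 0 (no overlap).
|zone Q∩zone R| = 0 (no overlap).
|zone P∩zone Q∩zone R| = 0.
|zone P ∪ zone Q ∪ zone R| = 38 − 2 + 0 = 36.00.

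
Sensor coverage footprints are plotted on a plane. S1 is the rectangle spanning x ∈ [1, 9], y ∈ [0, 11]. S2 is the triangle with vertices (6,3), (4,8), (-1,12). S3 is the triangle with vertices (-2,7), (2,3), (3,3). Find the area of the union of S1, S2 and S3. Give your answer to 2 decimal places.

By inclusion–exclusion:
Individual areas: |S1| = 88, |S2| = 8.5, |S3| = 2.
|S1∩S2| = 7.5286.
|S1∩S3| = 1.1.
|S2∩S3| = 0.
|S1∩S2∩S3| = 0.
|S1 ∪ S2 ∪ S3| = 98.5 − 8.6286 + 0 = 89.87.

89.87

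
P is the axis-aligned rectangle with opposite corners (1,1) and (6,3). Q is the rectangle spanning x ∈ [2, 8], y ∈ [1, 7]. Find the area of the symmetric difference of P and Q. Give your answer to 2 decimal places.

|P∩Q|: x∈[2,6], y∈[1,3] → 4·2 = 8.
|P △ Q| = |P| + |Q| − 2·|P∩Q| = 10 + 36 − 16 = 30.00.

30.00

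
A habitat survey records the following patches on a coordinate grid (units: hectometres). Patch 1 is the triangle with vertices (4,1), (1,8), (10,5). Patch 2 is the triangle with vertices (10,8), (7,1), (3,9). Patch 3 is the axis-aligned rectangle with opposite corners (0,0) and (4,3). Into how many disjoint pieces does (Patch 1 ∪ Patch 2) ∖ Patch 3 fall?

(Patch 1 ∪ Patch 2) ∖ Patch 3 is a single connected region.

1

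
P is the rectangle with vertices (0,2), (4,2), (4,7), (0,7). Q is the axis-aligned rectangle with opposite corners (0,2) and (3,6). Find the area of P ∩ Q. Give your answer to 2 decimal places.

|P∩Q|: x∈[0,3], y∈[2,6] → 3·4 = 12.

12.00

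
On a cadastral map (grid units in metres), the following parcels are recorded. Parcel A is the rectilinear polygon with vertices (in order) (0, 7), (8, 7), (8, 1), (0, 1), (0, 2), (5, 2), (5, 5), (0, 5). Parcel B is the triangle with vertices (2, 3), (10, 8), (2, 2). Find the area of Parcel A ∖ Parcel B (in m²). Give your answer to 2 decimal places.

|Parcel A| = 33, |Parcel A∩Parcel B| = 1.3125.
|Parcel A ∖ Parcel B| = |Parcel A| − |Parcel A∩Parcel B| = 33 − 1.3125 = 31.69.

31.69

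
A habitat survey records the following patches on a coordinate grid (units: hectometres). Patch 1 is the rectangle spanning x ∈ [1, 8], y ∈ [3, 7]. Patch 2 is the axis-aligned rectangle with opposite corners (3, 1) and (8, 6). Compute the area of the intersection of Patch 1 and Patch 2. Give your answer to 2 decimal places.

15.00

|Patch 1∩Patch 2|: x∈[3,8], y∈[3,6] → 5·3 = 15.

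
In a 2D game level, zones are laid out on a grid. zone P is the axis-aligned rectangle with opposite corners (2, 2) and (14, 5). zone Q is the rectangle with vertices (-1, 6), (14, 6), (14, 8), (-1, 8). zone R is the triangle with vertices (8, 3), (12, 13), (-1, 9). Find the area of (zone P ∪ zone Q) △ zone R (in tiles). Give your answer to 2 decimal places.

85.00

|zone P ∪ zone Q| = 66.
|(zone P ∪ zone Q) ∩ zone R| = 19.
|(zone P ∪ zone Q) △ zone R| = 66 + 57 − 38 = 85.00.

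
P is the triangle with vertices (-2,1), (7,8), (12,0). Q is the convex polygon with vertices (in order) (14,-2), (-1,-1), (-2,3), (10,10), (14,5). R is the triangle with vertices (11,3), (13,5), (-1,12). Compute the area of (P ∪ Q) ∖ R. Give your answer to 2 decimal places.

114.72

|P ∪ Q| = 129.5905.
|(P ∪ Q) ∩ R| = 14.8696.
|(P ∪ Q) ∖ R| = 129.5905 − 14.8696 = 114.72.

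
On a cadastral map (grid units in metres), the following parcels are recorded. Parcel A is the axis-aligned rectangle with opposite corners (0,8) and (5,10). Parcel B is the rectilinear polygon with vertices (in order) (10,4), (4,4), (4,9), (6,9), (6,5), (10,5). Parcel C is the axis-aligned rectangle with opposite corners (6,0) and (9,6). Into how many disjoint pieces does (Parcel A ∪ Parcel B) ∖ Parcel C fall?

2

(Parcel A ∪ Parcel B) ∖ Parcel C splits into 2 disjoint pieces (area 19, area 1).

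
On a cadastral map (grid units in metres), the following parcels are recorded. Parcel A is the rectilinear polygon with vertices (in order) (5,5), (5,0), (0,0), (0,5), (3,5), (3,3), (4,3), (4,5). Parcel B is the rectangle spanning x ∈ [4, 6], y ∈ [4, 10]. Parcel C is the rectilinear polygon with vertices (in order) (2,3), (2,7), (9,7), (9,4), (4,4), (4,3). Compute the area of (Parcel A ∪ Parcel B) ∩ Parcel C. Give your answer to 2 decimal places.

|Parcel A ∪ Parcel B| = 34.
|(Parcel A ∪ Parcel B) ∩ Parcel C| = 8.00.

8.00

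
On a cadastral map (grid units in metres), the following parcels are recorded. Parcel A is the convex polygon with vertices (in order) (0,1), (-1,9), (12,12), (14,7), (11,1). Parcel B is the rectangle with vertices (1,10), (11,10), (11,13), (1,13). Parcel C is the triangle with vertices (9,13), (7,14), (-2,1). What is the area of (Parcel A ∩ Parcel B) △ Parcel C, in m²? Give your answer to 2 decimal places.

|Parcel A ∩ Parcel B| = 6.7821.
|(Parcel A ∩ Parcel B) ∩ Parcel C| = 1.1343.
|(Parcel A ∩ Parcel B) △ Parcel C| = 6.7821 + 17.5 − 2.2686 = 22.01.

22.01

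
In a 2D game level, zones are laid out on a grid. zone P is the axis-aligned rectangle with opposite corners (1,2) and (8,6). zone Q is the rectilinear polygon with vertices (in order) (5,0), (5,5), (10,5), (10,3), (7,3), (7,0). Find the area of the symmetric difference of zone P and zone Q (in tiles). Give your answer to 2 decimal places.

28.00

|zone P| = 28, |zone Q| = 16, |zone P∩zone Q| = 8.
|zone P △ zone Q| = |zone P| + |zone Q| − 2·|zone P∩zone Q| = 28 + 16 − 16 = 28.00.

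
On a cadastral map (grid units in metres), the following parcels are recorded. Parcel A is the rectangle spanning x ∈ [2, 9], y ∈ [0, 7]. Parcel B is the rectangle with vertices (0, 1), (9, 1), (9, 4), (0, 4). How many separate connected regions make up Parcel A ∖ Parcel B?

2

Parcel A ∖ Parcel B splits into 2 disjoint pieces (area 7, area 21).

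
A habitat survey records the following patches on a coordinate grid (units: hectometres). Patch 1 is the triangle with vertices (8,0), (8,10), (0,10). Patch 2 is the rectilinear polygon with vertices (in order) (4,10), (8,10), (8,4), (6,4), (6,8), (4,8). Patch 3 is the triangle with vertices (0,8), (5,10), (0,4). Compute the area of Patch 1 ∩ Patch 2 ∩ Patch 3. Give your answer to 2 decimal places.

The intersection is the polygon with vertices (4,9.6), (5,10), (4,8.8).
By the shoelace formula its area is 0.40.

0.40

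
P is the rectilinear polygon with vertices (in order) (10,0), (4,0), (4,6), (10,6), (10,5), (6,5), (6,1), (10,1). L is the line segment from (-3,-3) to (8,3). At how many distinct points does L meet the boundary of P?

The segment meets the boundary at (6,1.909), (4,0.818).

2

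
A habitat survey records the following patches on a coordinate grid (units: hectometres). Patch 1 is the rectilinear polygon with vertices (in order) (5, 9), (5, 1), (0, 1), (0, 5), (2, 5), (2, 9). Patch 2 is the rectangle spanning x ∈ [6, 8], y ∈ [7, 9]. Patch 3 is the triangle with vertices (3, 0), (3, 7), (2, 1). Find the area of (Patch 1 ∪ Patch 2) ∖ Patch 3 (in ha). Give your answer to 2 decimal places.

33.00

|Patch 1 ∪ Patch 2| = 36.
|(Patch 1 ∪ Patch 2) ∩ Patch 3| = 3.
|(Patch 1 ∪ Patch 2) ∖ Patch 3| = 36 − 3 = 33.00.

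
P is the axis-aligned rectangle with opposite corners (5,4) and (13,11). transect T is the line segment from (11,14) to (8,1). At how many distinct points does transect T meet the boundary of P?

The segment meets the boundary at (8.692,4), (10.308,11).

2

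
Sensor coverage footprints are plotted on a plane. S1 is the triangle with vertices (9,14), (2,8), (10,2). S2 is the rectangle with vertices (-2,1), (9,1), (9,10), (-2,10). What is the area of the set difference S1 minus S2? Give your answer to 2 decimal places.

|S1| = 45, |S1∩S2| = 30.0417.
|S1 ∖ S2| = |S1| − |S1∩S2| = 45 − 30.0417 = 14.96.

14.96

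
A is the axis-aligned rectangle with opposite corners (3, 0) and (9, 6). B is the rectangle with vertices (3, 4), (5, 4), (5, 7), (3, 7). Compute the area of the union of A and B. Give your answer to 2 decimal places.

38.00

By inclusion–exclusion:
Individual areas: |A| = 36, |B| = 6.
|A∩B|: x∈[3,5], y∈[4,6] → 2·2 = 4.
|A ∪ B| = 42 − 4 = 38.00.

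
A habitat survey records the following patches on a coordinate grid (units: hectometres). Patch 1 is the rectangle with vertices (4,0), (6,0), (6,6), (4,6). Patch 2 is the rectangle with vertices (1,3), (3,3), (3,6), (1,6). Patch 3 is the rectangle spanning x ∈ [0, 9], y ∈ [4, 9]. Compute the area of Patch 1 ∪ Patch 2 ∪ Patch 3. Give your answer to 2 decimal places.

By inclusion–exclusion:
Individual areas: |Patch 1| = 12, |Patch 2| = 6, |Patch 3| = 45.
|Patch 1∩Patch 2| = 0 (no overlap).
|Patch 1∩Patch 3|: x∈[4,6], y∈[4,6] → 2·2 = 4.
|Patch 2∩Patch 3|: x∈[1,3], y∈[4,6] → 2·2 = 4.
|Patch 1∩Patch 2∩Patch 3| = 0.
|Patch 1 ∪ Patch 2 ∪ Patch 3| = 63 − 8 + 0 = 55.00.

55.00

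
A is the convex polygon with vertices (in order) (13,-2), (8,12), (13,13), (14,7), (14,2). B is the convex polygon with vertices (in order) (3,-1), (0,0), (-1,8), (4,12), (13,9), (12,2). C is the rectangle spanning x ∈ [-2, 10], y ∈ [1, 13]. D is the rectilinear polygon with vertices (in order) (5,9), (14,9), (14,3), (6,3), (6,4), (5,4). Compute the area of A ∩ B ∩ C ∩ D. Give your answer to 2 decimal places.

1.21

The intersection is the polygon with vertices (10,6.4), (9.071,9), (10,9).
By the shoelace formula its area is 1.21.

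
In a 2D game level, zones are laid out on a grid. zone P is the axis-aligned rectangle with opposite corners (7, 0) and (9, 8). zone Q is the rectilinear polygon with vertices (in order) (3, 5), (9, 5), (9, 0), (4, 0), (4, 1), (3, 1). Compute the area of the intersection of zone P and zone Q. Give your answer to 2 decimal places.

The intersection is the polygon with vertices (9,0), (7,0), (7,5), (9,5).
By the shoelace formula its area is 10.00.

10.00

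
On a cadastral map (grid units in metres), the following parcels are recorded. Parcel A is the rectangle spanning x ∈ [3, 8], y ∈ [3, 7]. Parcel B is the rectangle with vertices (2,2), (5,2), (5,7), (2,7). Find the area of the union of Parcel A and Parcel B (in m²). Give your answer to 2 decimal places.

27.00

By inclusion–exclusion:
Individual areas: |Parcel A| = 20, |Parcel B| = 15.
|Parcel A∩Parcel B|: x∈[3,5], y∈[3,7] → 2·4 = 8.
|Parcel A ∪ Parcel B| = 35 − 8 = 27.00.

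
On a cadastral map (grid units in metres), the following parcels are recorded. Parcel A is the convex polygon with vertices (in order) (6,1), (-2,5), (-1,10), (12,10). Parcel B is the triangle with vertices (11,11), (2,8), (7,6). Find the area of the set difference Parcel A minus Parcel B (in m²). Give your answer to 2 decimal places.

65.10

|Parcel A| = 80.5, |Parcel A∩Parcel B| = 15.4.
|Parcel A ∖ Parcel B| = |Parcel A| − |Parcel A∩Parcel B| = 80.5 − 15.4 = 65.10.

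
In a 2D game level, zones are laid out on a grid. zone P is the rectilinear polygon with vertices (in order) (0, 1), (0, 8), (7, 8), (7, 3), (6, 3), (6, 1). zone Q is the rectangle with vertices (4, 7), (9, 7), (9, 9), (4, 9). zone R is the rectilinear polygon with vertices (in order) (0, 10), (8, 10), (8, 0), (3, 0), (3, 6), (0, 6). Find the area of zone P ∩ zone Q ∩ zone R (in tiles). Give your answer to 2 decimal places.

3.00

The intersection is the polygon with vertices (7,7), (4,7), (4,8), (7,8).
By the shoelace formula its area is 3.00.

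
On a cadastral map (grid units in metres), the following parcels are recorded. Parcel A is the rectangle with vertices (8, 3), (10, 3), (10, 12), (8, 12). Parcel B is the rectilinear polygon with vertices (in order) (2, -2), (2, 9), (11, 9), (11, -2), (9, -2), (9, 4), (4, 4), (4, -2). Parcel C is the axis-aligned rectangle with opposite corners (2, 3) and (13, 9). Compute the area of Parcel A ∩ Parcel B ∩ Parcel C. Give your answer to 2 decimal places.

The intersection is the polygon with vertices (9,3), (9,4), (8,4), (8,9), (10,9), (10,3).
By the shoelace formula its area is 11.00.

11.00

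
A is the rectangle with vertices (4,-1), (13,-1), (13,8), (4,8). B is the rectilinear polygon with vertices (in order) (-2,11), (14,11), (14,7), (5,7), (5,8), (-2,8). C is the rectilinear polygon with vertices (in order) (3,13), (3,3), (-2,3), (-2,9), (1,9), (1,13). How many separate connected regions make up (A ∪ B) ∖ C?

2

(A ∪ B) ∖ C splits into 2 disjoint pieces (area 115, area 6).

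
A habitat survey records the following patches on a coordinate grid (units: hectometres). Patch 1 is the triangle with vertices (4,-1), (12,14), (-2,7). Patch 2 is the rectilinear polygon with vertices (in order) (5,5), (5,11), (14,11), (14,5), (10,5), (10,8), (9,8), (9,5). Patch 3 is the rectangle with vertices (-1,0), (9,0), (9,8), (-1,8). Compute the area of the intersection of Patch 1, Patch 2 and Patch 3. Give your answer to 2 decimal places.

9.00

The intersection is the polygon with vertices (5,5), (5,8), (8.8,8), (7.2,5).
By the shoelace formula its area is 9.00.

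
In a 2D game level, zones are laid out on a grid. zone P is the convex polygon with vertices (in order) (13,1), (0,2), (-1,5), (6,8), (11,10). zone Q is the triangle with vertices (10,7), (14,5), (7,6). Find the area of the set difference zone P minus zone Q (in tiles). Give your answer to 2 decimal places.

74.24

|zone P| = 78.5, |zone P∩zone Q| = 4.2597.
|zone P ∖ zone Q| = |zone P| − |zone P∩zone Q| = 78.5 − 4.2597 = 74.24.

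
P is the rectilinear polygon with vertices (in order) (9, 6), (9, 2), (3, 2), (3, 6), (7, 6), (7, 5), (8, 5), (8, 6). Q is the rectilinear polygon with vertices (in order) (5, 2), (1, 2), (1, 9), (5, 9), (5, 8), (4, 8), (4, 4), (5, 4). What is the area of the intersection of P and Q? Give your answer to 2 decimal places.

The intersection is the polygon with vertices (3,2), (3,6), (4,6), (4,4), (5,4), (5,2).
By the shoelace formula its area is 6.00.

6.00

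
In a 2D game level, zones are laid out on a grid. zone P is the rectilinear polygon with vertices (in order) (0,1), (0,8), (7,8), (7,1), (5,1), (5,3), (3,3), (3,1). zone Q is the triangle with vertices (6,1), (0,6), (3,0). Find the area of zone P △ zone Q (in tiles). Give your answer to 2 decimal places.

|zone P| = 45, |zone Q| = 10.5, |zone P∩zone Q| = 5.5667.
|zone P △ zone Q| = |zone P| + |zone Q| − 2·|zone P∩zone Q| = 45 + 10.5 − 11.1333 = 44.37.

44.37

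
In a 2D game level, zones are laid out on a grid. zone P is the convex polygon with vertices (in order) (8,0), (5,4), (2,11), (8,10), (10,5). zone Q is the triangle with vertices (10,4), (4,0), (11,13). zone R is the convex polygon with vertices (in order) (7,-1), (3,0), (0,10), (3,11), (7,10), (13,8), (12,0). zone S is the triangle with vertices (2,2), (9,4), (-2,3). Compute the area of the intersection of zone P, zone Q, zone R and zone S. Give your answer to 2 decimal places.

0.98

The intersection is the polygon with vertices (5.672,3.104), (6.007,3.728), (9,4), (5.706,3.059).
By the shoelace formula its area is 0.98.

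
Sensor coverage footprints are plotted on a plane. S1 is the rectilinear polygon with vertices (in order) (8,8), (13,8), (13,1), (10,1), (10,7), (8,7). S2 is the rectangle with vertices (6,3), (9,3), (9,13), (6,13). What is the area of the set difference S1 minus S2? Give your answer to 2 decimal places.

22.00

|S1| = 23, |S1∩S2| = 1.
|S1 ∖ S2| = |S1| − |S1∩S2| = 23 − 1 = 22.00.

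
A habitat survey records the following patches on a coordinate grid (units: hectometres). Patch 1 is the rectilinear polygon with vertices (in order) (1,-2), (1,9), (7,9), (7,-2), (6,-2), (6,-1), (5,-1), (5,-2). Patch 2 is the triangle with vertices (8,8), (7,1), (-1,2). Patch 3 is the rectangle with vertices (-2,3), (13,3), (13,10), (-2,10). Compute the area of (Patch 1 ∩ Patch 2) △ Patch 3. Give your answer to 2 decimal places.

|Patch 1 ∩ Patch 2| = 23.75.
|(Patch 1 ∩ Patch 2) ∩ Patch 3| = 14.
|(Patch 1 ∩ Patch 2) △ Patch 3| = 23.75 + 105 − 28 = 100.75.

100.75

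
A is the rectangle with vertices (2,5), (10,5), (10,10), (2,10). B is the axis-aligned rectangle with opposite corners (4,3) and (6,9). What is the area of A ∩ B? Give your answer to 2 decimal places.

8.00

|A∩B|: x∈[4,6], y∈[5,9] → 2·4 = 8.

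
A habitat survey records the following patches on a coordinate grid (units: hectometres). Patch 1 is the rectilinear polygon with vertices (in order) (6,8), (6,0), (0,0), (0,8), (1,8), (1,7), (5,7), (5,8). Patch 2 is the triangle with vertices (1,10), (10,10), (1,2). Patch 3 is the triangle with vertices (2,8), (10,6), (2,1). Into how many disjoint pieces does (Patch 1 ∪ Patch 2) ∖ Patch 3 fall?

1

(Patch 1 ∪ Patch 2) ∖ Patch 3 is a single connected region.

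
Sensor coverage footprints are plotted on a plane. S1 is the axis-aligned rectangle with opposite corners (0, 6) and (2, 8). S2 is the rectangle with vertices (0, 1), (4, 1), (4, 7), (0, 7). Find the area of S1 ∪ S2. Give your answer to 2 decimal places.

26.00

By inclusion–exclusion:
Individual areas: |S1| = 4, |S2| = 24.
|S1∩S2|: x∈[0,2], y∈[6,7] → 2·1 = 2.
|S1 ∪ S2| = 28 − 2 = 26.00.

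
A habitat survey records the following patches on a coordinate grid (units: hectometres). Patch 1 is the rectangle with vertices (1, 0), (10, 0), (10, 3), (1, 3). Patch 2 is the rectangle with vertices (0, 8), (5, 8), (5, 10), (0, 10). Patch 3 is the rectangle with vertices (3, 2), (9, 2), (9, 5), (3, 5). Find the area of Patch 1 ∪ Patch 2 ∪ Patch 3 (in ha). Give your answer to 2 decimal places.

49.00

By inclusion–exclusion:
Individual areas: |Patch 1| = 27, |Patch 2| = 10, |Patch 3| = 18.
|Patch 1∩Patch 2| = 0 (no overlap).
|Patch 1∩Patch 3|: x∈[3,9], y∈[2,3] → 6·1 = 6.
|Patch 2∩Patch 3| = 0 (no overlap).
|Patch 1∩Patch 2∩Patch 3| = 0.
|Patch 1 ∪ Patch 2 ∪ Patch 3| = 55 − 6 + 0 = 49.00.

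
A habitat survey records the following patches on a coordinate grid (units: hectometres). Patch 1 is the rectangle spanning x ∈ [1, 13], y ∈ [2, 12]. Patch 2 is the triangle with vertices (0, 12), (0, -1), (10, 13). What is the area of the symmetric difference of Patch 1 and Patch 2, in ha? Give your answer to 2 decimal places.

90.71

|Patch 1| = 120, |Patch 2| = 65, |Patch 1∩Patch 2| = 47.1429.
|Patch 1 △ Patch 2| = |Patch 1| + |Patch 2| − 2·|Patch 1∩Patch 2| = 120 + 65 − 94.2857 = 90.71.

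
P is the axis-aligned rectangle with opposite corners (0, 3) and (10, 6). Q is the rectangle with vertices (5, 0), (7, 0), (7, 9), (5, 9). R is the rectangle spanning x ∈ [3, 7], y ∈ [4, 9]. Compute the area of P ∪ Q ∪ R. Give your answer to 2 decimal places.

By inclusion–exclusion:
Individual areas: |P| = 30, |Q| = 18, |R| = 20.
|P∩Q|: x∈[5,7], y∈[3,6] → 2·3 = 6.
|P∩R|: x∈[3,7], y∈[4,6] → 4·2 = 8.
|Q∩R|: x∈[5,7], y∈[4,9] → 2·5 = 10.
|P∩Q∩R| = 4.
|P ∪ Q ∪ R| = 68 − 24 + 4 = 48.00.

48.00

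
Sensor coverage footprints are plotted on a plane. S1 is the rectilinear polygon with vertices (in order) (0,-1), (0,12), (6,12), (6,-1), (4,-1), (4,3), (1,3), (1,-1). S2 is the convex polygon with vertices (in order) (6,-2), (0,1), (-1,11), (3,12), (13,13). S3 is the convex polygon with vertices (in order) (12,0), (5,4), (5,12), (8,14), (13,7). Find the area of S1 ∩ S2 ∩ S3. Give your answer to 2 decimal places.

The intersection is the polygon with vertices (6,12), (6,3.429), (5,4), (5,12).
By the shoelace formula its area is 8.29.

8.29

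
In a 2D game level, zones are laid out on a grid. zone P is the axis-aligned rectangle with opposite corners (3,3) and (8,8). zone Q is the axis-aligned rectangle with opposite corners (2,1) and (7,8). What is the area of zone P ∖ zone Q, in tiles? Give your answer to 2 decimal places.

5.00

|zone P∩zone Q|: x∈[3,7], y∈[3,8] → 4·5 = 20.
|zone P| = 25.
|zone P ∖ zone Q| = |zone P| − |zone P∩zone Q| = 25 − 20 = 5.00.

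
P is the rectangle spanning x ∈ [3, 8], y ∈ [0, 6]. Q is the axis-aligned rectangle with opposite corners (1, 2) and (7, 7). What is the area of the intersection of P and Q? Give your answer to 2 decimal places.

|P∩Q|: x∈[3,7], y∈[2,6] → 4·4 = 16.

16.00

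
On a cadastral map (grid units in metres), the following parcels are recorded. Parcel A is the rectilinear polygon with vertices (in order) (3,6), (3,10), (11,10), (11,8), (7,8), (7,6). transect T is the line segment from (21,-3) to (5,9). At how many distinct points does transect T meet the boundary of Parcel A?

The segment meets the boundary at (7,7.5).

1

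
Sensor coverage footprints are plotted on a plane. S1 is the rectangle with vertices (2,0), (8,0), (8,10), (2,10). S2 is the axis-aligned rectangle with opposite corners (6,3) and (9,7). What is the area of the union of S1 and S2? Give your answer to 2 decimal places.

By inclusion–exclusion:
Individual areas: |S1| = 60, |S2| = 12.
|S1∩S2|: x∈[6,8], y∈[3,7] → 2·4 = 8.
|S1 ∪ S2| = 72 − 8 = 64.00.

64.00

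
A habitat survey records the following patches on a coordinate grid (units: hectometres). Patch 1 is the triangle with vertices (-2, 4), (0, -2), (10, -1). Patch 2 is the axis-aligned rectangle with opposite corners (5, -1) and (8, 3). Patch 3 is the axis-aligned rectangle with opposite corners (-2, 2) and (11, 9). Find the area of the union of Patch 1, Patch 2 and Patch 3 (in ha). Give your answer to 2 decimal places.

By inclusion–exclusion:
Individual areas: |Patch 1| = 31, |Patch 2| = 12, |Patch 3| = 91.
|Patch 1∩Patch 2| = 4.375.
|Patch 1∩Patch 3| = 4.1333.
|Patch 2∩Patch 3|: x∈[5,8], y∈[2,3] → 3·1 = 3.
|Patch 1∩Patch 2∩Patch 3| = 0.
|Patch 1 ∪ Patch 2 ∪ Patch 3| = 134 − 11.5083 + 0 = 122.49.

122.49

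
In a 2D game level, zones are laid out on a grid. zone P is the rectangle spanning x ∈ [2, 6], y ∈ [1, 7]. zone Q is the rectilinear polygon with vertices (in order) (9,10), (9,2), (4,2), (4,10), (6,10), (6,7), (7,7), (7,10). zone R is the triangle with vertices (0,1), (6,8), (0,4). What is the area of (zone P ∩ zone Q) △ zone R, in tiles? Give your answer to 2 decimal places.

17.64

|zone P ∩ zone Q| = 10.
|(zone P ∩ zone Q) ∩ zone R| = 0.6786.
|(zone P ∩ zone Q) △ zone R| = 10 + 9 − 1.3571 = 17.64.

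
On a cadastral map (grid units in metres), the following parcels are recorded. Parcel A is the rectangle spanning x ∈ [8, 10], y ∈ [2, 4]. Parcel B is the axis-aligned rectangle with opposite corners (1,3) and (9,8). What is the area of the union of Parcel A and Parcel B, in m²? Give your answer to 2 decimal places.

43.00

By inclusion–exclusion:
Individual areas: |Parcel A| = 4, |Parcel B| = 40.
|Parcel A∩Parcel B|: x∈[8,9], y∈[3,4] → 1·1 = 1.
|Parcel A ∪ Parcel B| = 44 − 1 = 43.00.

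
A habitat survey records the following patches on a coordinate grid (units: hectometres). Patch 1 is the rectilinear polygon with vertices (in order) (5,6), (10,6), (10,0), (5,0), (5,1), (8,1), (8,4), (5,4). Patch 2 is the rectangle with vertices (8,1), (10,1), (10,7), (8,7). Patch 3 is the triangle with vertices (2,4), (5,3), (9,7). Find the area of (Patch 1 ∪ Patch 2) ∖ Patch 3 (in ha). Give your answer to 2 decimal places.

|Patch 1 ∪ Patch 2| = 23.
|(Patch 1 ∪ Patch 2) ∩ Patch 3| = 3.6905.
|(Patch 1 ∪ Patch 2) ∖ Patch 3| = 23 − 3.6905 = 19.31.

19.31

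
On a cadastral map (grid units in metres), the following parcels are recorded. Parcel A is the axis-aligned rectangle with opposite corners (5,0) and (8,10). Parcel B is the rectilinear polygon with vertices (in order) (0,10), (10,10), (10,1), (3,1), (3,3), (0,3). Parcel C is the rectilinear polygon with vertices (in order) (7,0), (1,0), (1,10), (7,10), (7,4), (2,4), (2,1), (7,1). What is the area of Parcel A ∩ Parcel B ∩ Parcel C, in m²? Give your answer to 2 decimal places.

12.00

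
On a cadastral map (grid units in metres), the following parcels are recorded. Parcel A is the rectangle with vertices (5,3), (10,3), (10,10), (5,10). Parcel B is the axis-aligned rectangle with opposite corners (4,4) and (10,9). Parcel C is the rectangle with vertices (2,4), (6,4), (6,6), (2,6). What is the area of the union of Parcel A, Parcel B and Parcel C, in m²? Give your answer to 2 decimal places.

44.00

By inclusion–exclusion:
Individual areas: |Parcel A| = 35, |Parcel B| = 30, |Parcel C| = 8.
|Parcel A∩Parcel B|: x∈[5,10], y∈[4,9] → 5·5 = 25.
|Parcel A∩Parcel C|: x∈[5,6], y∈[4,6] → 1·2 = 2.
|Parcel B∩Parcel C|: x∈[4,6], y∈[4,6] → 2·2 = 4.
|Parcel A∩Parcel B∩Parcel C| = 2.
|Parcel A ∪ Parcel B ∪ Parcel C| = 73 − 31 + 2 = 44.00.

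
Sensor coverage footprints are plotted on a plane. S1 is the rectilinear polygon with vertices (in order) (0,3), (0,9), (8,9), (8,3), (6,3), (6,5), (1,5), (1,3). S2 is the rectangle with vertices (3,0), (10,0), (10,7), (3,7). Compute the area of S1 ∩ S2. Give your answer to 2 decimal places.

14.00

The intersection is the polygon with vertices (8,3), (6,3), (6,5), (3,5), (3,7), (8,7).
By the shoelace formula its area is 14.00.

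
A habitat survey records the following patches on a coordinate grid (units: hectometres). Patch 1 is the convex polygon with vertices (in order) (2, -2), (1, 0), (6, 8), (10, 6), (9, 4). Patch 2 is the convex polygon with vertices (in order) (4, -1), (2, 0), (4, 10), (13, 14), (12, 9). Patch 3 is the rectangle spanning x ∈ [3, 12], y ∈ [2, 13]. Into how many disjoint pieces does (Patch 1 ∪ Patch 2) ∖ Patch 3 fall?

2

(Patch 1 ∪ Patch 2) ∖ Patch 3 splits into 2 disjoint pieces (area 12.8471, area 2.625).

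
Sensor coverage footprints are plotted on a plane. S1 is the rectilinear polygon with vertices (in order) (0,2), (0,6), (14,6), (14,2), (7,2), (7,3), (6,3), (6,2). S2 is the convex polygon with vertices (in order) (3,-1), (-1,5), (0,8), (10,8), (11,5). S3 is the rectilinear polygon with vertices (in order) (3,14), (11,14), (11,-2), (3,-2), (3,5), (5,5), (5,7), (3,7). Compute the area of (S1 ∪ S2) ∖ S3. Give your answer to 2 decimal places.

39.25

|S1 ∪ S2| = 87.9167.
|(S1 ∪ S2) ∩ S3| = 48.6667.
|(S1 ∪ S2) ∖ S3| = 87.9167 − 48.6667 = 39.25.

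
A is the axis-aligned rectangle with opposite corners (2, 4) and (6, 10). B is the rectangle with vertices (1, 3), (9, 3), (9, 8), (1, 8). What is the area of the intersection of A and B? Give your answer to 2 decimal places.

|A∩B|: x∈[2,6], y∈[4,8] → 4·4 = 16.

16.00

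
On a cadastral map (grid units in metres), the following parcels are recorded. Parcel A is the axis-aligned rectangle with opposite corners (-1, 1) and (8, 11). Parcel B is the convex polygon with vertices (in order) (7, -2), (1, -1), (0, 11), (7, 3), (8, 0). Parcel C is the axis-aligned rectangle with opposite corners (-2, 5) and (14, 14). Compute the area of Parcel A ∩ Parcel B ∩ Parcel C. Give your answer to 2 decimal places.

14.25

The intersection is the polygon with vertices (0,11), (5.25,5), (0.5,5).
By the shoelace formula its area is 14.25.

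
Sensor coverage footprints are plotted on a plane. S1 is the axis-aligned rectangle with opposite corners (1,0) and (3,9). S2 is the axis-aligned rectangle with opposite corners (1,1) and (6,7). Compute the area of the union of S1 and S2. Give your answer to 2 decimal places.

By inclusion–exclusion:
Individual areas: |S1| = 18, |S2| = 30.
|S1∩S2|: x∈[1,3], y∈[1,7] → 2·6 = 12.
|S1 ∪ S2| = 48 − 12 = 36.00.

36.00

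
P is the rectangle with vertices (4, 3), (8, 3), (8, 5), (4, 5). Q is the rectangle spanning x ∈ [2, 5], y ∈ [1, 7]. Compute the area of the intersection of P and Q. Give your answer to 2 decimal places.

2.00

|P∩Q|: x∈[4,5], y∈[3,5] → 1·2 = 2.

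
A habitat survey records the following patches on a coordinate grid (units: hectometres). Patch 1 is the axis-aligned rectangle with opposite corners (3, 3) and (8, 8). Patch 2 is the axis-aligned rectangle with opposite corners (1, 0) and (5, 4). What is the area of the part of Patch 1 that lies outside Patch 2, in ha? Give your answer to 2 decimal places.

|Patch 1∩Patch 2|: x∈[3,5], y∈[3,4] → 2·1 = 2.
|Patch 1| = 25.
|Patch 1 ∖ Patch 2| = |Patch 1| − |Patch 1∩Patch 2| = 25 − 2 = 23.00.

23.00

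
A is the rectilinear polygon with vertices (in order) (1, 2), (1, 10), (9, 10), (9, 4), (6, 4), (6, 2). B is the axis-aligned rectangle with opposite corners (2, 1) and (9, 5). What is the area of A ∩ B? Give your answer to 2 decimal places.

15.00

The intersection is the polygon with vertices (9,4), (6,4), (6,2), (2,2), (2,5), (9,5).
By the shoelace formula its area is 15.00.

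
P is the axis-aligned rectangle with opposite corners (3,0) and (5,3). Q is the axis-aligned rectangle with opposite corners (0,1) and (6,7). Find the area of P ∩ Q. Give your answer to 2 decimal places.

|P∩Q|: x∈[3,5], y∈[1,3] → 2·2 = 4.

4.00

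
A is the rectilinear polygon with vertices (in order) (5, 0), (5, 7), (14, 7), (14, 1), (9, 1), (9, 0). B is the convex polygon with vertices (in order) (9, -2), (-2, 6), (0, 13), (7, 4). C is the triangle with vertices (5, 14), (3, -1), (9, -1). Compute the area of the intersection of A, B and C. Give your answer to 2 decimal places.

12.67

The intersection is the polygon with vertices (7,4), (8.333,0), (6.25,0), (5,0.909), (5,6.571).
By the shoelace formula its area is 12.67.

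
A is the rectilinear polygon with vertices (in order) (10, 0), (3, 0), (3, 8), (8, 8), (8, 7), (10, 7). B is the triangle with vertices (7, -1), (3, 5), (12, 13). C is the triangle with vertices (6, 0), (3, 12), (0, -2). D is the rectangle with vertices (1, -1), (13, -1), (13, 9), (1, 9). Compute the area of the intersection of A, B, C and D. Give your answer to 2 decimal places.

4.79

The intersection is the polygon with vertices (4.432,6.273), (5.8,0.8), (3,5).
By the shoelace formula its area is 4.79.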